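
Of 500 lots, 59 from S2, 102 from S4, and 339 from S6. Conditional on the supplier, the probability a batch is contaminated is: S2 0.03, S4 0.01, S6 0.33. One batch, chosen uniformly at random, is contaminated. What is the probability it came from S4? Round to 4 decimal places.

Unnormalized posteriors (prior × likelihood):
  S2: 0.118 × 0.03 = 0.00354
  S4: 0.204 × 0.01 = 0.00204
  S6: 0.678 × 0.33 = 0.22374
Total = 0.22932.
P(S4 | evidence) = 0.00204 / 0.22932 ≈ 0.0089.

0.0089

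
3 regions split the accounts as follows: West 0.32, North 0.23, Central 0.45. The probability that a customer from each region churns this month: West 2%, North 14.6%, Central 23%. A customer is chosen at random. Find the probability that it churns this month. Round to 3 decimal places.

0.143

Unnormalized posteriors (prior × likelihood):
  West: 0.32 × 0.02 = 0.0064
  North: 0.23 × 0.146 = 0.03358
  Central: 0.45 × 0.23 = 0.1035
P(churn) = 0.0064 + 0.03358 + 0.1035 = 0.14348 → 0.143.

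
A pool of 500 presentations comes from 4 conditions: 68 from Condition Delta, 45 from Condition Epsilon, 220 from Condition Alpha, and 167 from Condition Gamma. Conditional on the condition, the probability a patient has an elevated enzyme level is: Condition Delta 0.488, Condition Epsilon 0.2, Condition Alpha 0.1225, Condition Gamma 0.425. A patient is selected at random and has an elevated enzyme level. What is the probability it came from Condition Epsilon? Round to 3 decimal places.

By Bayes' rule, posterior ∝ prior × likelihood:
  Condition Delta: 0.136 × 0.488 = 0.066368
  Condition Epsilon: 0.09 × 0.2 = 0.018
  Condition Alpha: 0.44 × 0.1225 = 0.0539
  Condition Gamma: 0.334 × 0.425 = 0.14195
Total = 0.280218.
P(Condition Epsilon | evidence) = 0.018 / 0.280218 ≈ 0.064.

0.064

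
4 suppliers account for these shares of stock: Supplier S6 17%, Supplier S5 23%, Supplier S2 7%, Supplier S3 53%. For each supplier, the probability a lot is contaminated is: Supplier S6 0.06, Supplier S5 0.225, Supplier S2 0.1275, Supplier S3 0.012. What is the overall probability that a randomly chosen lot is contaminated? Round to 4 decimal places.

Prior × likelihood for each hypothesis:
  Supplier S6: 0.17 × 0.06 = 0.0102
  Supplier S5: 0.23 × 0.225 = 0.05175
  Supplier S2: 0.07 × 0.1275 = 0.008925
  Supplier S3: 0.53 × 0.012 = 0.00636
P(contaminated) = 0.0102 + 0.05175 + 0.008925 + 0.00636 = 0.077235 → 0.0772.

0.0772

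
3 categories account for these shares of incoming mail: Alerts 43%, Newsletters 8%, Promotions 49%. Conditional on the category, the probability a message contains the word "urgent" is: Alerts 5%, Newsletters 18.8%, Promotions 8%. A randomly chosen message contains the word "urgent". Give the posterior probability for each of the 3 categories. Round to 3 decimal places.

Alerts 0.284, Newsletters 0.199, Promotions 0.518

Unnormalized posteriors (prior × likelihood):
  Alerts: 0.43 × 0.05 = 0.0215
  Newsletters: 0.08 × 0.188 = 0.01504
  Promotions: 0.49 × 0.08 = 0.0392
Sum = 0.07574.
P(Alerts | urgent-flag) = 0.0215/0.07574 ≈ 0.284
P(Newsletters | urgent-flag) = 0.01504/0.07574 ≈ 0.199
P(Promotions | urgent-flag) = 0.0392/0.07574 ≈ 0.518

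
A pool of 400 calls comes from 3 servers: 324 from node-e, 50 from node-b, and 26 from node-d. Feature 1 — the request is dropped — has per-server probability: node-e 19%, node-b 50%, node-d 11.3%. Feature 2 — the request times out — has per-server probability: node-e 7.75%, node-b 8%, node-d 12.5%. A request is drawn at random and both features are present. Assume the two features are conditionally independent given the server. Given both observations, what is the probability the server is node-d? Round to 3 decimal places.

0.051

Compute prior × likelihood for every hypothesis:
  node-e: 0.81 × 0.19 × 0.0775 = 0.01192725
  node-b: 0.125 × 0.5 × 0.08 = 0.005
  node-d: 0.065 × 0.113 × 0.125 = 0.000918125
Sum = 0.017845375.
P(node-d | evidence) = 0.000918125 / 0.017845375 ≈ 0.051.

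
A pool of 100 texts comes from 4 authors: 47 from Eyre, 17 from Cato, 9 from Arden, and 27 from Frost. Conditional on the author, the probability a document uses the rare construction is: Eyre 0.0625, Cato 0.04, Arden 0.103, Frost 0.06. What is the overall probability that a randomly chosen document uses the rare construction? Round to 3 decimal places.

0.062

Compute prior × likelihood for every hypothesis:
  Eyre: 0.47 × 0.0625 = 0.029375
  Cato: 0.17 × 0.04 = 0.0068
  Arden: 0.09 × 0.103 = 0.00927
  Frost: 0.27 × 0.06 = 0.0162
P(rare-form) = 0.029375 + 0.0068 + 0.00927 + 0.0162 = 0.061645 → 0.062.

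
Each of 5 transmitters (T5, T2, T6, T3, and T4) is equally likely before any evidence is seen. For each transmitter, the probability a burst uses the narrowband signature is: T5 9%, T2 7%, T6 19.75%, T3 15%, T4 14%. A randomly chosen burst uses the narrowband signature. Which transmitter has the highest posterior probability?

T6

Since the prior is uniform, the posterior is proportional to the likelihood:
  T5: 0.09
  T2: 0.07
  T6: 0.1975
  T3: 0.15
  T4: 0.14
Total = 0.6475.
Largest term belongs to T6, so T6 is most probable.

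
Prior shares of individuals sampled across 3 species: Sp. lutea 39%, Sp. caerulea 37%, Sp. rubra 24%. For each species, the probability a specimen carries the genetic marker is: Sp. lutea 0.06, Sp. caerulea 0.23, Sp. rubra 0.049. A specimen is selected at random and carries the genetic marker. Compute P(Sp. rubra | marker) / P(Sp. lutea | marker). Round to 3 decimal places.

0.503

Unnormalized posteriors (prior × likelihood):
  Sp. lutea: 0.39 × 0.06 = 0.0234
  Sp. caerulea: 0.37 × 0.23 = 0.0851
  Sp. rubra: 0.24 × 0.049 = 0.01176
Total = 0.12026.
The ratio is 0.01176 / 0.0234 (the normalizer cancels) = 0.503.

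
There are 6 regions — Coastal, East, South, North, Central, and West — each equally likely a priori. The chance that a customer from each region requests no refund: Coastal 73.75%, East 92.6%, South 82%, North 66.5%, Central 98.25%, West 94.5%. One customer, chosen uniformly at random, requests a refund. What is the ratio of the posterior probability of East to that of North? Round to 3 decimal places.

Taking complements, P(refund | each) = Coastal 0.2625, East 0.074, South 0.18, North 0.335, Central 0.0175, West 0.055.
With a uniform prior (1/6 each), posterior ∝ likelihood:
  Coastal: 0.2625
  East: 0.074
  South: 0.18
  North: 0.335
  Central: 0.0175
  West: 0.055
Normalizing constant = 0.924.
The ratio is 0.074 / 0.335 (the normalizer cancels) = 0.221.

0.221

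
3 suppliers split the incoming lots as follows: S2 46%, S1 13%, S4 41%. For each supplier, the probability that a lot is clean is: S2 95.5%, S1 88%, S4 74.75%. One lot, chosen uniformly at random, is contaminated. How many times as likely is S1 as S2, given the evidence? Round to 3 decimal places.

Taking complements, P(contaminated | each) = S2 0.045, S1 0.12, S4 0.2525.
Prior × likelihood for each hypothesis:
  S2: 0.46 × 0.045 = 0.0207
  S1: 0.13 × 0.12 = 0.0156
  S4: 0.41 × 0.2525 = 0.103525
Normalizing constant = 0.139825.
The ratio is 0.0156 / 0.0207 (the normalizer cancels) = 0.754.

0.754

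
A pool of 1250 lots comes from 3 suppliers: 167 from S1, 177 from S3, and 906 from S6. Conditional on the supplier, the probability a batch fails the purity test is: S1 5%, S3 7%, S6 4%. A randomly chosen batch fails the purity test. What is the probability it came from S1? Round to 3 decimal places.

Compute prior × likelihood for every hypothesis:
  S1: 0.1336 × 0.05 = 0.00668
  S3: 0.1416 × 0.07 = 0.009912
  S6: 0.7248 × 0.04 = 0.028992
Total = 0.045584.
P(S1 | evidence) = 0.00668 / 0.045584 ≈ 0.147.

0.147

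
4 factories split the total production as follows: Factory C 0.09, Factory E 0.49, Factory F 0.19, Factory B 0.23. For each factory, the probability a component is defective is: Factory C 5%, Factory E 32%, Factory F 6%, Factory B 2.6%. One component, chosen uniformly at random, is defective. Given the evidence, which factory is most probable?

Factory E

Compute prior × likelihood for every hypothesis:
  Factory C: 0.09 × 0.05 = 0.0045
  Factory E: 0.49 × 0.32 = 0.1568
  Factory F: 0.19 × 0.06 = 0.0114
  Factory B: 0.23 × 0.026 = 0.00598
Sum = 0.17868.
Largest term belongs to Factory E, so Factory E is most probable.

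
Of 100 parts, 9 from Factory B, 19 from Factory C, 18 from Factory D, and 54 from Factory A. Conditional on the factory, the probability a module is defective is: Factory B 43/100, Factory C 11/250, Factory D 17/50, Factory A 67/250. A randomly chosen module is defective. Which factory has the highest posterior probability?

Unnormalized posteriors (prior × likelihood):
  Factory B: 0.09 × 0.43 = 0.0387
  Factory C: 0.19 × 0.044 = 0.00836
  Factory D: 0.18 × 0.34 = 0.0612
  Factory A: 0.54 × 0.268 = 0.14472
Total = 0.25298.
Largest term belongs to Factory A, so Factory A is most probable.

Factory A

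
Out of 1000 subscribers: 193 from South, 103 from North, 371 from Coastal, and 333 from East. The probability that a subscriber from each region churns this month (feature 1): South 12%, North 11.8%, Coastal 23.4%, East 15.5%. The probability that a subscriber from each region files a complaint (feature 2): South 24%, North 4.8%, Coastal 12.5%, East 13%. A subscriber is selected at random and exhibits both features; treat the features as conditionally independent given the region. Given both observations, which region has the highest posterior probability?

Coastal

Prior × likelihood for each hypothesis:
  South: 0.193 × 0.12 × 0.24 = 0.0055584
  North: 0.103 × 0.118 × 0.048 = 0.000583392
  Coastal: 0.371 × 0.234 × 0.125 = 0.01085175
  East: 0.333 × 0.155 × 0.13 = 0.00670995
Total = 0.023703492.
Largest term belongs to Coastal, so Coastal is most probable.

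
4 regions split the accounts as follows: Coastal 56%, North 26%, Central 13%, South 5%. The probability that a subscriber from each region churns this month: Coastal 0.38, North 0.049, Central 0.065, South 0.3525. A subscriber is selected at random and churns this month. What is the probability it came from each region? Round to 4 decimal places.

Compute prior × likelihood for every hypothesis:
  Coastal: 0.56 × 0.38 = 0.2128
  North: 0.26 × 0.049 = 0.01274
  Central: 0.13 × 0.065 = 0.00845
  South: 0.05 × 0.3525 = 0.017625
Normalizing constant = 0.251615.
P(Coastal | churn) = 0.2128/0.251615 ≈ 0.8457
P(North | churn) = 0.01274/0.251615 ≈ 0.0506
P(Central | churn) = 0.00845/0.251615 ≈ 0.0336
P(South | churn) = 0.017625/0.251615 ≈ 0.0700

Coastal 0.8457, North 0.0506, Central 0.0336, South 0.0700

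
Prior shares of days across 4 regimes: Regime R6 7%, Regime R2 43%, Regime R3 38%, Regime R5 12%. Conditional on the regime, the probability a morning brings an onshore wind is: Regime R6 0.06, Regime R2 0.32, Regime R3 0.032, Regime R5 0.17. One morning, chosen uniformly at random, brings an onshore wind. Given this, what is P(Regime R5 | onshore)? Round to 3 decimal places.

0.117

By Bayes' rule, posterior ∝ prior × likelihood:
  Regime R6: 0.07 × 0.06 = 0.0042
  Regime R2: 0.43 × 0.32 = 0.1376
  Regime R3: 0.38 × 0.032 = 0.01216
  Regime R5: 0.12 × 0.17 = 0.0204
Sum = 0.17436.
P(Regime R5 | evidence) = 0.0204 / 0.17436 ≈ 0.117.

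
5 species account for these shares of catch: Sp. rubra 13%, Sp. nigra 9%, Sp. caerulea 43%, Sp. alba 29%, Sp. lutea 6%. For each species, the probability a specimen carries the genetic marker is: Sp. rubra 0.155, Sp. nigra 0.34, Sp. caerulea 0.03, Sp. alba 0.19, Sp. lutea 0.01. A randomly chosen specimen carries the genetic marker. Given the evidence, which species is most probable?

Compute prior × likelihood for every hypothesis:
  Sp. rubra: 0.13 × 0.155 = 0.02015
  Sp. nigra: 0.09 × 0.34 = 0.0306
  Sp. caerulea: 0.43 × 0.03 = 0.0129
  Sp. alba: 0.29 × 0.19 = 0.0551
  Sp. lutea: 0.06 × 0.01 = 0.0006
Normalizing constant = 0.11935.
Largest term belongs to Sp. alba, so Sp. alba is most probable.

Sp. alba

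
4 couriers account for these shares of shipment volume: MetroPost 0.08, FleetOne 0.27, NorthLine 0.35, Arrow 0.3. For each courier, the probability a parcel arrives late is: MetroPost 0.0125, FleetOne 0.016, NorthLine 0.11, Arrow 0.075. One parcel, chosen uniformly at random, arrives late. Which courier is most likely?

Prior × likelihood for each hypothesis:
  MetroPost: 0.08 × 0.0125 = 0.001
  FleetOne: 0.27 × 0.016 = 0.00432
  NorthLine: 0.35 × 0.11 = 0.0385
  Arrow: 0.3 × 0.075 = 0.0225
Sum = 0.06632.
Largest term belongs to NorthLine, so NorthLine is most probable.

NorthLine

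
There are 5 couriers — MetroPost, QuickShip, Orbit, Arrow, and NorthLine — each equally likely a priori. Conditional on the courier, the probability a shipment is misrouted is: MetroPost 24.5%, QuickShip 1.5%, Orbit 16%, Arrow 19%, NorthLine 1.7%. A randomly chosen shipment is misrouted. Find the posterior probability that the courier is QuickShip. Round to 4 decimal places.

Since the prior is uniform, the posterior is proportional to the likelihood:
  MetroPost: 0.245
  QuickShip: 0.015
  Orbit: 0.16
  Arrow: 0.19
  NorthLine: 0.017
Normalizing constant = 0.627.
P(QuickShip | evidence) = 0.015 / 0.627 ≈ 0.0239.

0.0239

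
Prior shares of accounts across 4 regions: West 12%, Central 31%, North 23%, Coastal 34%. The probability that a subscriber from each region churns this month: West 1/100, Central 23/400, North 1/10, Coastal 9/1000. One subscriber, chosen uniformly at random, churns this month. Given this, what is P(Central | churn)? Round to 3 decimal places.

0.395

By Bayes' rule, posterior ∝ prior × likelihood:
  West: 0.12 × 0.01 = 0.0012
  Central: 0.31 × 0.0575 = 0.017825
  North: 0.23 × 0.1 = 0.023
  Coastal: 0.34 × 0.009 = 0.00306
Total = 0.045085.
P(Central | evidence) = 0.017825 / 0.045085 ≈ 0.395.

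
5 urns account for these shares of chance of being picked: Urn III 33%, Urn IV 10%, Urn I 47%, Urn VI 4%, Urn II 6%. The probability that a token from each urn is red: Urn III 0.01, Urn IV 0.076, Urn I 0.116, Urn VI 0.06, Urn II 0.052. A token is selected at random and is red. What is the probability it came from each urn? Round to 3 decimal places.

Compute prior × likelihood for every hypothesis:
  Urn III: 0.33 × 0.01 = 0.0033
  Urn IV: 0.1 × 0.076 = 0.0076
  Urn I: 0.47 × 0.116 = 0.05452
  Urn VI: 0.04 × 0.06 = 0.0024
  Urn II: 0.06 × 0.052 = 0.00312
Normalizing constant = 0.07094.
P(Urn III | red) = 0.0033/0.07094 ≈ 0.047
P(Urn IV | red) = 0.0076/0.07094 ≈ 0.107
P(Urn I | red) = 0.05452/0.07094 ≈ 0.769
P(Urn VI | red) = 0.0024/0.07094 ≈ 0.034
P(Urn II | red) = 0.00312/0.07094 ≈ 0.044
(Check: 0.047+0.107+0.769+0.034+0.044 = 1.001.)

Urn III 0.047, Urn IV 0.107, Urn I 0.769, Urn VI 0.034, Urn II 0.044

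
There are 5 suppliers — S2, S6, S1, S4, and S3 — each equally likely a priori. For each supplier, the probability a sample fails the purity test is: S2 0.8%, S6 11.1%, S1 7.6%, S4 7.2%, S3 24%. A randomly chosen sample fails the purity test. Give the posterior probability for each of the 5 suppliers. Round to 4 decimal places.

Since the prior is uniform, the posterior is proportional to the likelihood:
  S2: 0.008
  S6: 0.111
  S1: 0.076
  S4: 0.072
  S3: 0.24
Total = 0.507.
P(S2 | off-spec) = 0.008/0.507 ≈ 0.0158
P(S6 | off-spec) = 0.111/0.507 ≈ 0.2189
P(S1 | off-spec) = 0.076/0.507 ≈ 0.1499
P(S4 | off-spec) = 0.072/0.507 ≈ 0.1420
P(S3 | off-spec) = 0.24/0.507 ≈ 0.4734
(Check: 0.0158+0.2189+0.1499+0.1420+0.4734 = 1.0000.)

S2 0.0158, S6 0.2189, S1 0.1499, S4 0.1420, S3 0.4734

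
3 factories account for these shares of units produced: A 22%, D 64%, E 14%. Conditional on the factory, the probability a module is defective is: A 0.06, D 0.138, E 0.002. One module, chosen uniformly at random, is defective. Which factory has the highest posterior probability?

D

Unnormalized posteriors (prior × likelihood):
  A: 0.22 × 0.06 = 0.0132
  D: 0.64 × 0.138 = 0.08832
  E: 0.14 × 0.002 = 0.00028
Sum = 0.1018.
Largest term belongs to D, so D is most probable.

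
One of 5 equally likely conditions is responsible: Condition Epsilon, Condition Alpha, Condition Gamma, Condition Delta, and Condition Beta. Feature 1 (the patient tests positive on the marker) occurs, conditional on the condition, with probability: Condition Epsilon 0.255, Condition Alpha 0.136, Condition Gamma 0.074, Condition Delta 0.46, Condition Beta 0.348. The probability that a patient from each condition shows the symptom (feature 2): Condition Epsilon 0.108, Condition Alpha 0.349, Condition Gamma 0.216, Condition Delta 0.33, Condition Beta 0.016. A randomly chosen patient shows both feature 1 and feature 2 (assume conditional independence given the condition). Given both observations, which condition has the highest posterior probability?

Since the prior is uniform, the posterior is proportional to the likelihood:
  Condition Epsilon: 0.255 × 0.108 = 0.02754
  Condition Alpha: 0.136 × 0.349 = 0.047464
  Condition Gamma: 0.074 × 0.216 = 0.015984
  Condition Delta: 0.46 × 0.33 = 0.1518
  Condition Beta: 0.348 × 0.016 = 0.005568
Sum = 0.248356.
Largest term belongs to Condition Delta, so Condition Delta is most probable.

Condition Delta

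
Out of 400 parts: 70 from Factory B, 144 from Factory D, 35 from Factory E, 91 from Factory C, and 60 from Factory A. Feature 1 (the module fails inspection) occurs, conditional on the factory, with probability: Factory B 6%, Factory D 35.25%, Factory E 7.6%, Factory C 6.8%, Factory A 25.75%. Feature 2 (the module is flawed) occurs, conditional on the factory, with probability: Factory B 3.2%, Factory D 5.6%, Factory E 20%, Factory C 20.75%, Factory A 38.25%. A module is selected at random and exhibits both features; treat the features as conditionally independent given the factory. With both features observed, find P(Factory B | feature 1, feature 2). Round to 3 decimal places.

0.013

Compute prior × likelihood for every hypothesis:
  Factory B: 0.175 × 0.06 × 0.032 = 0.000336
  Factory D: 0.36 × 0.3525 × 0.056 = 0.0071064
  Factory E: 0.0875 × 0.076 × 0.2 = 0.00133
  Factory C: 0.2275 × 0.068 × 0.2075 = 0.003210025
  Factory A: 0.15 × 0.2575 × 0.3825 = 0.0147740625
Normalizing constant = 0.0267564875.
P(Factory B | evidence) = 0.000336 / 0.0267564875 ≈ 0.013.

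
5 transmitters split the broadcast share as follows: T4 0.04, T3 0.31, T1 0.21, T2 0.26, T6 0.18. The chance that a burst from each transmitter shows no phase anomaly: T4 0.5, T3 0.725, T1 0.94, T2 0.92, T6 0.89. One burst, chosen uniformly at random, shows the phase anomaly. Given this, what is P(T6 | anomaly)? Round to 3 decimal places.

Taking complements, P(anomaly | each) = T4 0.5, T3 0.275, T1 0.06, T2 0.08, T6 0.11.
Prior × likelihood for each hypothesis:
  T4: 0.04 × 0.5 = 0.02
  T3: 0.31 × 0.275 = 0.08525
  T1: 0.21 × 0.06 = 0.0126
  T2: 0.26 × 0.08 = 0.0208
  T6: 0.18 × 0.11 = 0.0198
Normalizing constant = 0.15845.
P(T6 | evidence) = 0.0198 / 0.15845 ≈ 0.125.

0.125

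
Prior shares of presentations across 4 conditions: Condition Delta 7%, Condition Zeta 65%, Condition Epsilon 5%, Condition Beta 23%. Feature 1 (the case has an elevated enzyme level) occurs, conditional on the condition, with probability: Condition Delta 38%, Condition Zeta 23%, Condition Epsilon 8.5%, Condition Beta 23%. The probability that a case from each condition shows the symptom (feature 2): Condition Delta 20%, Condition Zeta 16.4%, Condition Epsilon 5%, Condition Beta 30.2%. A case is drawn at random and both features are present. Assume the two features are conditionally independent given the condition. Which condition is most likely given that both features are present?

Prior × likelihood for each hypothesis:
  Condition Delta: 0.07 × 0.38 × 0.2 = 0.00532
  Condition Zeta: 0.65 × 0.23 × 0.164 = 0.024518
  Condition Epsilon: 0.05 × 0.085 × 0.05 = 0.0002125
  Condition Beta: 0.23 × 0.23 × 0.302 = 0.0159758
Sum = 0.0460263.
Largest term belongs to Condition Zeta, so Condition Zeta is most probable.

Condition Zeta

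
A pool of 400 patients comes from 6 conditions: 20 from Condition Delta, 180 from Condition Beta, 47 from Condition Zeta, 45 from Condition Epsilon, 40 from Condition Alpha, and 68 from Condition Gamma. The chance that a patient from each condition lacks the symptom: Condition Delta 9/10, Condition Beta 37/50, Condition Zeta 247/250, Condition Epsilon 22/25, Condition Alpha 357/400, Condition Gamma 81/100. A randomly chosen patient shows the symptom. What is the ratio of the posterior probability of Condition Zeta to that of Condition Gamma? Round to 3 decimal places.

0.044

Taking complements, P(symptomatic | each) = Condition Delta 0.1, Condition Beta 0.26, Condition Zeta 0.012, Condition Epsilon 0.12, Condition Alpha 0.1075, Condition Gamma 0.19.
Compute prior × likelihood for every hypothesis:
  Condition Delta: 0.05 × 0.1 = 0.005
  Condition Beta: 0.45 × 0.26 = 0.117
  Condition Zeta: 0.1175 × 0.012 = 0.00141
  Condition Epsilon: 0.1125 × 0.12 = 0.0135
  Condition Alpha: 0.1 × 0.1075 = 0.01075
  Condition Gamma: 0.17 × 0.19 = 0.0323
Sum = 0.17996.
The ratio is 0.00141 / 0.0323 (the normalizer cancels) = 0.044.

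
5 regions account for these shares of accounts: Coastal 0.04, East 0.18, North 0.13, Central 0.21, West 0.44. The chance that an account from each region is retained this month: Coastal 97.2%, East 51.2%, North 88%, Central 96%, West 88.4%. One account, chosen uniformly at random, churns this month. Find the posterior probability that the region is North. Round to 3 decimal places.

0.095

Taking complements, P(churn | each) = Coastal 0.028, East 0.488, North 0.12, Central 0.04, West 0.116.
Prior × likelihood for each hypothesis:
  Coastal: 0.04 × 0.028 = 0.00112
  East: 0.18 × 0.488 = 0.08784
  North: 0.13 × 0.12 = 0.0156
  Central: 0.21 × 0.04 = 0.0084
  West: 0.44 × 0.116 = 0.05104
Sum = 0.164.
P(North | evidence) = 0.0156 / 0.164 ≈ 0.095.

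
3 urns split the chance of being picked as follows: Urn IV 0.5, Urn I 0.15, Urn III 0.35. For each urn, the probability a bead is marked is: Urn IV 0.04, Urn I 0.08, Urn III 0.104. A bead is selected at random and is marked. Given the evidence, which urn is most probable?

Urn III

Compute prior × likelihood for every hypothesis:
  Urn IV: 0.5 × 0.04 = 0.02
  Urn I: 0.15 × 0.08 = 0.012
  Urn III: 0.35 × 0.104 = 0.0364
Total = 0.0684.
Largest term belongs to Urn III, so Urn III is most probable.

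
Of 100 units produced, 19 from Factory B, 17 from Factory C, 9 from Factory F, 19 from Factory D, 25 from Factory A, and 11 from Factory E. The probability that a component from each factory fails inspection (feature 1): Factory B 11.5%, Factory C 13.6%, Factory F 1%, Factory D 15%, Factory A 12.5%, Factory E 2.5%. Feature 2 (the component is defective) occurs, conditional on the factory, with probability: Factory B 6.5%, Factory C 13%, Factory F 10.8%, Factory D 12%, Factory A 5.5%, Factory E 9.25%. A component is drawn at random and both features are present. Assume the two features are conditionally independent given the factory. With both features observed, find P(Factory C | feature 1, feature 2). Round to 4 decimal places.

0.3031

Prior × likelihood for each hypothesis:
  Factory B: 0.19 × 0.115 × 0.065 = 0.00142025
  Factory C: 0.17 × 0.136 × 0.13 = 0.0030056
  Factory F: 0.09 × 0.01 × 0.108 = 0.0000972
  Factory D: 0.19 × 0.15 × 0.12 = 0.00342
  Factory A: 0.25 × 0.125 × 0.055 = 0.00171875
  Factory E: 0.11 × 0.025 × 0.0925 = 0.000254375
Normalizing constant = 0.009916175.
P(Factory C | evidence) = 0.0030056 / 0.009916175 ≈ 0.3031.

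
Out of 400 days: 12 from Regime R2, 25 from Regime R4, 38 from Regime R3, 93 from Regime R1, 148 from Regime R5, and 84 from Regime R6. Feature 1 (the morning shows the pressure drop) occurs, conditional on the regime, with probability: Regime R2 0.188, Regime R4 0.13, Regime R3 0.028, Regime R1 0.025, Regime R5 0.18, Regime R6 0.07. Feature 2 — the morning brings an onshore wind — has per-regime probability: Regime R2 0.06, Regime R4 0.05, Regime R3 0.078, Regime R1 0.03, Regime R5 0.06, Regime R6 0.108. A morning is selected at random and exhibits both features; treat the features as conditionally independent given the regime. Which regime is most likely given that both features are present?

Prior × likelihood for each hypothesis:
  Regime R2: 0.03 × 0.188 × 0.06 = 0.0003384
  Regime R4: 0.0625 × 0.13 × 0.05 = 0.00040625
  Regime R3: 0.095 × 0.028 × 0.078 = 0.00020748
  Regime R1: 0.2325 × 0.025 × 0.03 = 0.000174375
  Regime R5: 0.37 × 0.18 × 0.06 = 0.003996
  Regime R6: 0.21 × 0.07 × 0.108 = 0.0015876
Total = 0.006710105.
Largest term belongs to Regime R5, so Regime R5 is most probable.

Regime R5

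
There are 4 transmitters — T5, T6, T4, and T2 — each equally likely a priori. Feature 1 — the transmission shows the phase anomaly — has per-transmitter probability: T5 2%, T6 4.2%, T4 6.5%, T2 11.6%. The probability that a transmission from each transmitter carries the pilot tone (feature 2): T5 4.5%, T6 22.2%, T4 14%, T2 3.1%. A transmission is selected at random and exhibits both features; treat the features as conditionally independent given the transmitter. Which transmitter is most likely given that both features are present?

With a uniform prior (1/4 each), posterior ∝ likelihood:
  T5: 0.02 × 0.045 = 0.0009
  T6: 0.042 × 0.222 = 0.009324
  T4: 0.065 × 0.14 = 0.0091
  T2: 0.116 × 0.031 = 0.003596
Normalizing constant = 0.02292.
Largest term belongs to T6, so T6 is most probable.

T6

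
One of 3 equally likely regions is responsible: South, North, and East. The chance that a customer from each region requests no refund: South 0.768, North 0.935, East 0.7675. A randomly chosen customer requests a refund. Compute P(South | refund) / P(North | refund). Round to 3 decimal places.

3.569

Taking complements, P(refund | each) = South 0.232, North 0.065, East 0.2325.
Since the prior is uniform, the posterior is proportional to the likelihood:
  South: 0.232
  North: 0.065
  East: 0.2325
Total = 0.5295.
The ratio is 0.232 / 0.065 (the normalizer cancels) = 3.569.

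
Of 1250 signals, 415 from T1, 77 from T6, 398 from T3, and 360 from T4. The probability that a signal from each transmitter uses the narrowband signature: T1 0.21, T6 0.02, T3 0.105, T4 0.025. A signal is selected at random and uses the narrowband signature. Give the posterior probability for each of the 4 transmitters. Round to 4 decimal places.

By Bayes' rule, posterior ∝ prior × likelihood:
  T1: 0.332 × 0.21 = 0.06972
  T6: 0.0616 × 0.02 = 0.001232
  T3: 0.3184 × 0.105 = 0.033432
  T4: 0.288 × 0.025 = 0.0072
Total = 0.111584.
P(T1 | narrowband) = 0.06972/0.111584 ≈ 0.6248
P(T6 | narrowband) = 0.001232/0.111584 ≈ 0.0110
P(T3 | narrowband) = 0.033432/0.111584 ≈ 0.2996
P(T4 | narrowband) = 0.0072/0.111584 ≈ 0.0645
(Check: 0.6248+0.0110+0.2996+0.0645 = 0.9999.)

T1 0.6248, T6 0.0110, T3 0.2996, T4 0.0645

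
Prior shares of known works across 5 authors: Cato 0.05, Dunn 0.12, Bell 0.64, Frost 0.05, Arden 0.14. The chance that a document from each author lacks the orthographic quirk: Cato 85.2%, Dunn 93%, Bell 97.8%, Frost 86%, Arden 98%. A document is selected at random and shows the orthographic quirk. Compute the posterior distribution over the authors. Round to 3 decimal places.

Cato 0.186, Dunn 0.212, Bell 0.355, Frost 0.176, Arden 0.071

Taking complements, P(quirk | each) = Cato 0.148, Dunn 0.07, Bell 0.022, Frost 0.14, Arden 0.02.
Prior × likelihood for each hypothesis:
  Cato: 0.05 × 0.148 = 0.0074
  Dunn: 0.12 × 0.07 = 0.0084
  Bell: 0.64 × 0.022 = 0.01408
  Frost: 0.05 × 0.14 = 0.007
  Arden: 0.14 × 0.02 = 0.0028
Sum = 0.03968.
P(Cato | quirk) = 0.0074/0.03968 ≈ 0.186
P(Dunn | quirk) = 0.0084/0.03968 ≈ 0.212
P(Bell | quirk) = 0.01408/0.03968 ≈ 0.355
P(Frost | quirk) = 0.007/0.03968 ≈ 0.176
P(Arden | quirk) = 0.0028/0.03968 ≈ 0.071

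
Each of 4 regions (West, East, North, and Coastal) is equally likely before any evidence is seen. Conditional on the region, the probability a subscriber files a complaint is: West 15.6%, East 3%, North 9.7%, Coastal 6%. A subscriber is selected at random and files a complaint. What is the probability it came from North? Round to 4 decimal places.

0.2828

Since the prior is uniform, the posterior is proportional to the likelihood:
  West: 0.156
  East: 0.03
  North: 0.097
  Coastal: 0.06
Sum = 0.343.
P(North | evidence) = 0.097 / 0.343 ≈ 0.2828.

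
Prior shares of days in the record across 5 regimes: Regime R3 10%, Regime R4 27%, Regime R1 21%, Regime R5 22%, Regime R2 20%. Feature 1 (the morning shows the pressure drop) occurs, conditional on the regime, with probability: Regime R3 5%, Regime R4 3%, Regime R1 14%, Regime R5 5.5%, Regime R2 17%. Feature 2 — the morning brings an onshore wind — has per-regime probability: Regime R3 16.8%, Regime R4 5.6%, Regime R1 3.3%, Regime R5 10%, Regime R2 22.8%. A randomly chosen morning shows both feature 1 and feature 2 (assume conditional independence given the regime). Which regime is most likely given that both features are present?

Regime R2

Prior × likelihood for each hypothesis:
  Regime R3: 0.1 × 0.05 × 0.168 = 0.00084
  Regime R4: 0.27 × 0.03 × 0.056 = 0.0004536
  Regime R1: 0.21 × 0.14 × 0.033 = 0.0009702
  Regime R5: 0.22 × 0.055 × 0.1 = 0.00121
  Regime R2: 0.2 × 0.17 × 0.228 = 0.007752
Normalizing constant = 0.0112258.
Largest term belongs to Regime R2, so Regime R2 is most probable.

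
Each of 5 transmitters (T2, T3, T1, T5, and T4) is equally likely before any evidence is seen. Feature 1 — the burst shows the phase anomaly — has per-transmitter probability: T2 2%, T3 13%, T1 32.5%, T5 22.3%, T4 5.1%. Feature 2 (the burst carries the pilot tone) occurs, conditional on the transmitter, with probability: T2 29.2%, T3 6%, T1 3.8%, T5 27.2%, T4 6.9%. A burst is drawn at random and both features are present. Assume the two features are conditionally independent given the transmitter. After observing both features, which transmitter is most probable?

With a uniform prior (1/5 each), posterior ∝ likelihood:
  T2: 0.02 × 0.292 = 0.00584
  T3: 0.13 × 0.06 = 0.0078
  T1: 0.325 × 0.038 = 0.01235
  T5: 0.223 × 0.272 = 0.060656
  T4: 0.051 × 0.069 = 0.003519
Normalizing constant = 0.090165.
Largest term belongs to T5, so T5 is most probable.

T5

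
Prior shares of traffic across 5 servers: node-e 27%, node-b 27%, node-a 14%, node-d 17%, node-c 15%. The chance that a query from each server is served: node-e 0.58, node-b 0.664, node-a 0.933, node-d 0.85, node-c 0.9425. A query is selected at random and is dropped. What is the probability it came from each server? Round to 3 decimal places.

node-e 0.458, node-b 0.366, node-a 0.038, node-d 0.103, node-c 0.035

Taking complements, P(dropped | each) = node-e 0.42, node-b 0.336, node-a 0.067, node-d 0.15, node-c 0.0575.
Compute prior × likelihood for every hypothesis:
  node-e: 0.27 × 0.42 = 0.1134
  node-b: 0.27 × 0.336 = 0.09072
  node-a: 0.14 × 0.067 = 0.00938
  node-d: 0.17 × 0.15 = 0.0255
  node-c: 0.15 × 0.0575 = 0.008625
Sum = 0.247625.
P(node-e | dropped) = 0.1134/0.247625 ≈ 0.458
P(node-b | dropped) = 0.09072/0.247625 ≈ 0.366
P(node-a | dropped) = 0.00938/0.247625 ≈ 0.038
P(node-d | dropped) = 0.0255/0.247625 ≈ 0.103
P(node-c | dropped) = 0.008625/0.247625 ≈ 0.035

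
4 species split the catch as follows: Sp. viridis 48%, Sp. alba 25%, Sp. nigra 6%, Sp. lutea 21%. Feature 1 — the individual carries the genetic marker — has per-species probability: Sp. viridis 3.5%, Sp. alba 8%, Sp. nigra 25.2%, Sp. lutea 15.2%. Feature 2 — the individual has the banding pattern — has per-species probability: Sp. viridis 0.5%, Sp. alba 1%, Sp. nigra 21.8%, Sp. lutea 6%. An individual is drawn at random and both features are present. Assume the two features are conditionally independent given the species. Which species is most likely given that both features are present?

Unnormalized posteriors (prior × likelihood):
  Sp. viridis: 0.48 × 0.035 × 0.005 = 0.000084
  Sp. alba: 0.25 × 0.08 × 0.01 = 0.0002
  Sp. nigra: 0.06 × 0.252 × 0.218 = 0.00329616
  Sp. lutea: 0.21 × 0.152 × 0.06 = 0.0019152
Total = 0.00549536.
Largest term belongs to Sp. nigra, so Sp. nigra is most probable.

Sp. nigra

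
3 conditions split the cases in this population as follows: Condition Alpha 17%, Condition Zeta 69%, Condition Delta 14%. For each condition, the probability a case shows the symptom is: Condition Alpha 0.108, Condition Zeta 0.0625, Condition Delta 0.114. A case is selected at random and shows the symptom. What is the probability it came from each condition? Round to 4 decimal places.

Condition Alpha 0.2371, Condition Zeta 0.5568, Condition Delta 0.2061

By Bayes' rule, posterior ∝ prior × likelihood:
  Condition Alpha: 0.17 × 0.108 = 0.01836
  Condition Zeta: 0.69 × 0.0625 = 0.043125
  Condition Delta: 0.14 × 0.114 = 0.01596
Sum = 0.077445.
P(Condition Alpha | symptomatic) = 0.01836/0.077445 ≈ 0.2371
P(Condition Zeta | symptomatic) = 0.043125/0.077445 ≈ 0.5568
P(Condition Delta | symptomatic) = 0.01596/0.077445 ≈ 0.2061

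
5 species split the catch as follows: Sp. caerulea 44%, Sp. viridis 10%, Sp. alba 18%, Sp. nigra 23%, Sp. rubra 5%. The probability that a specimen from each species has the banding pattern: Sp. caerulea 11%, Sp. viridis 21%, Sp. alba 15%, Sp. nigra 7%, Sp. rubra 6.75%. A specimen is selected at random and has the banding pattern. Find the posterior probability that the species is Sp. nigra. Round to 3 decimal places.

0.139

Compute prior × likelihood for every hypothesis:
  Sp. caerulea: 0.44 × 0.11 = 0.0484
  Sp. viridis: 0.1 × 0.21 = 0.021
  Sp. alba: 0.18 × 0.15 = 0.027
  Sp. nigra: 0.23 × 0.07 = 0.0161
  Sp. rubra: 0.05 × 0.0675 = 0.003375
Normalizing constant = 0.115875.
P(Sp. nigra | evidence) = 0.0161 / 0.115875 ≈ 0.139.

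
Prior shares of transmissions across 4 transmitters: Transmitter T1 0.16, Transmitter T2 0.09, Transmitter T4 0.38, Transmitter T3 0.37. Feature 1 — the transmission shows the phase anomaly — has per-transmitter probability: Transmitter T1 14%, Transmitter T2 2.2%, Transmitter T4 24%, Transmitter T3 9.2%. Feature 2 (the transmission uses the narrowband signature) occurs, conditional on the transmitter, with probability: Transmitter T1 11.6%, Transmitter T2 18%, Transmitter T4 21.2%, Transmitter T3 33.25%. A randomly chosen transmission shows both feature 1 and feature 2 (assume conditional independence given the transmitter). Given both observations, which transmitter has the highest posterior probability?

Transmitter T4

Unnormalized posteriors (prior × likelihood):
  Transmitter T1: 0.16 × 0.14 × 0.116 = 0.0025984
  Transmitter T2: 0.09 × 0.022 × 0.18 = 0.0003564
  Transmitter T4: 0.38 × 0.24 × 0.212 = 0.0193344
  Transmitter T3: 0.37 × 0.092 × 0.3325 = 0.0113183
Normalizing constant = 0.0336075.
Largest term belongs to Transmitter T4, so Transmitter T4 is most probable.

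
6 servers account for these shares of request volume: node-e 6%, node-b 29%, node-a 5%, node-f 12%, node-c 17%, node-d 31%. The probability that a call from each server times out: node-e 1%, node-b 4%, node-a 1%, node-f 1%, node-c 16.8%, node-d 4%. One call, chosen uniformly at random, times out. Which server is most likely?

By Bayes' rule, posterior ∝ prior × likelihood:
  node-e: 0.06 × 0.01 = 0.0006
  node-b: 0.29 × 0.04 = 0.0116
  node-a: 0.05 × 0.01 = 0.0005
  node-f: 0.12 × 0.01 = 0.0012
  node-c: 0.17 × 0.168 = 0.02856
  node-d: 0.31 × 0.04 = 0.0124
Total = 0.05486.
Largest term belongs to node-c, so node-c is most probable.

node-c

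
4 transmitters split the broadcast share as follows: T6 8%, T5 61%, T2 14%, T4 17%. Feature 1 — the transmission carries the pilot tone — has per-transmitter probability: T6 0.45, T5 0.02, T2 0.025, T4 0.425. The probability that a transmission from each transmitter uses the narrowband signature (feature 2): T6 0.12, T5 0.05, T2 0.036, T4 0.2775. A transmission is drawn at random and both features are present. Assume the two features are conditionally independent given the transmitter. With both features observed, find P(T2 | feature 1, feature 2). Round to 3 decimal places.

Compute prior × likelihood for every hypothesis:
  T6: 0.08 × 0.45 × 0.12 = 0.00432
  T5: 0.61 × 0.02 × 0.05 = 0.00061
  T2: 0.14 × 0.025 × 0.036 = 0.000126
  T4: 0.17 × 0.425 × 0.2775 = 0.020049375
Sum = 0.025105375.
P(T2 | evidence) = 0.000126 / 0.025105375 ≈ 0.005.

0.005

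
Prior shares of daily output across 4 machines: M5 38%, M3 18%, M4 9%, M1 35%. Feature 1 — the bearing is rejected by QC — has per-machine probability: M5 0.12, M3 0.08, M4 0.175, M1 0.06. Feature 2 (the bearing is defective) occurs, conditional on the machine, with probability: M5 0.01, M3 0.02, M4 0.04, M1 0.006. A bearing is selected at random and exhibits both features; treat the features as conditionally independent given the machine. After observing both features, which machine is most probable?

M4

Compute prior × likelihood for every hypothesis:
  M5: 0.38 × 0.12 × 0.01 = 0.000456
  M3: 0.18 × 0.08 × 0.02 = 0.000288
  M4: 0.09 × 0.175 × 0.04 = 0.00063
  M1: 0.35 × 0.06 × 0.006 = 0.000126
Sum = 0.0015.
Largest term belongs to M4, so M4 is most probable.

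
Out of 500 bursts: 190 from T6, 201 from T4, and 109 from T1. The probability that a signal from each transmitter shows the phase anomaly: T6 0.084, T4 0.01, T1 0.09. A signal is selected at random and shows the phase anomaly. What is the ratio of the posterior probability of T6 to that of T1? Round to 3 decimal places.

Compute prior × likelihood for every hypothesis:
  T6: 0.38 × 0.084 = 0.03192
  T4: 0.402 × 0.01 = 0.00402
  T1: 0.218 × 0.09 = 0.01962
Total = 0.05556.
The ratio is 0.03192 / 0.01962 (the normalizer cancels) = 1.627.

1.627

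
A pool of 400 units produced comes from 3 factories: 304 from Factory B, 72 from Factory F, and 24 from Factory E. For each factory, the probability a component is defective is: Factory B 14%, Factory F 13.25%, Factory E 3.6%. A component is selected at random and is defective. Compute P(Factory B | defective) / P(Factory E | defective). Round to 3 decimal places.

By Bayes' rule, posterior ∝ prior × likelihood:
  Factory B: 0.76 × 0.14 = 0.1064
  Factory F: 0.18 × 0.1325 = 0.02385
  Factory E: 0.06 × 0.036 = 0.00216
Sum = 0.13241.
The ratio is 0.1064 / 0.00216 (the normalizer cancels) = 49.259.

49.259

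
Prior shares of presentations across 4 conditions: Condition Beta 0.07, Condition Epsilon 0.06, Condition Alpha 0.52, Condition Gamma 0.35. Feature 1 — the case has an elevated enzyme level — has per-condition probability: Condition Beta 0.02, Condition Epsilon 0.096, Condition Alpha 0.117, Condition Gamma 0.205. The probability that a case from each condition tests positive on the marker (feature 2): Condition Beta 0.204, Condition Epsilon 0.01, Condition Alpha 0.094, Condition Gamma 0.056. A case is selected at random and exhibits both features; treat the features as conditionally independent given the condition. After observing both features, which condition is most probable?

Prior × likelihood for each hypothesis:
  Condition Beta: 0.07 × 0.02 × 0.204 = 0.0002856
  Condition Epsilon: 0.06 × 0.096 × 0.01 = 0.0000576
  Condition Alpha: 0.52 × 0.117 × 0.094 = 0.00571896
  Condition Gamma: 0.35 × 0.205 × 0.056 = 0.004018
Sum = 0.01008016.
Largest term belongs to Condition Alpha, so Condition Alpha is most probable.

Condition Alpha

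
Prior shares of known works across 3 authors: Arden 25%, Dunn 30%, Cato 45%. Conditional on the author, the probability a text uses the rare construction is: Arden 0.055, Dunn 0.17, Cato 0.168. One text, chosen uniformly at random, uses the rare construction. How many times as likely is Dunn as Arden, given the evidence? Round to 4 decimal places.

By Bayes' rule, posterior ∝ prior × likelihood:
  Arden: 0.25 × 0.055 = 0.01375
  Dunn: 0.3 × 0.17 = 0.051
  Cato: 0.45 × 0.168 = 0.0756
Sum = 0.14035.
The ratio is 0.051 / 0.01375 (the normalizer cancels) = 3.7091.

3.7091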